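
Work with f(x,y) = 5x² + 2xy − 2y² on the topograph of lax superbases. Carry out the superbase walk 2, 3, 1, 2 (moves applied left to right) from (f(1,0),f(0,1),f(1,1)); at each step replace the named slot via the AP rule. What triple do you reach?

start (5,-2,5) = (f(1,0),f(0,1),f(1,1))
replace slot 2: 2·(5+5) − (-2) = 22 → (5,22,5)
replace slot 3: 2·(5+22) − 5 = 49 → (5,22,49)
replace slot 1: 2·(22+49) − 5 = 137 → (137,22,49)
replace slot 2: 2·(137+49) − 22 = 350 → (137,350,49)

137,350,49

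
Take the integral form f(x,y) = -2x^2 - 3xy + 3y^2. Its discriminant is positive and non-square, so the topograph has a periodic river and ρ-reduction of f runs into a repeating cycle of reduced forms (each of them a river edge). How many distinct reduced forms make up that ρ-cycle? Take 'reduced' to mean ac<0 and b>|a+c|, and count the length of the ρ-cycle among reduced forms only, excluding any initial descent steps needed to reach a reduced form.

D = 33, ⌊√D⌋ = 5
descent: ρ → (3,3,-2)  [lands on river]
river: ρ → (-2,5,1)
river: ρ → (1,5,-2)
river: ρ → (-2,3,3)
ρ-cycle length = 4 (tail of 1 descent step not counted)

4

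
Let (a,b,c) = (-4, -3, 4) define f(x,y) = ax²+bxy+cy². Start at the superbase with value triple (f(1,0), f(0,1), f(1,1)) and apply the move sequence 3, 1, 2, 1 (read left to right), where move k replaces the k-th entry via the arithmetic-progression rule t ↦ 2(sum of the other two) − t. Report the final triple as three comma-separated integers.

start (-4,4,-3) = (f(1,0),f(0,1),f(1,1))
replace slot 3: 2·((-4)+4) − (-3) = 3 → (-4,4,3)
replace slot 1: 2·(4+3) − (-4) = 18 → (18,4,3)
replace slot 2: 2·(18+3) − 4 = 38 → (18,38,3)
replace slot 1: 2·(38+3) − 18 = 64 → (64,38,3)

64,38,3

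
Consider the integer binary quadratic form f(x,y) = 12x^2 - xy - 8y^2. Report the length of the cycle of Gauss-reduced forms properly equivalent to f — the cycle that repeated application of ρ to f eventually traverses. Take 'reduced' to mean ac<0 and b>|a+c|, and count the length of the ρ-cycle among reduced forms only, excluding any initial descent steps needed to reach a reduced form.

D = 385, ⌊√D⌋ = 19
descent: ρ → (-8,17,3)  [lands on river]
river: ρ → (3,19,-2)
river: ρ → (-2,17,12)
river: ρ → (12,7,-7)
river: ρ → (-7,7,12)
river: ρ → (12,17,-2)
river: ρ → (-2,19,3)
river: ρ → (3,17,-8)
river: ρ → (-8,15,5)
river: ρ → (5,15,-8)
ρ-cycle length = 10 (tail of 1 descent step not counted)

10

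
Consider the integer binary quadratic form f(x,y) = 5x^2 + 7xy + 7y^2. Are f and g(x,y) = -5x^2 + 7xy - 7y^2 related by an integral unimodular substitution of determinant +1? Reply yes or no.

D₁ = -91, D₂ = -91
f: translate: b→-3 (≡7 mod 10), so (5,7,7)→(5,-3,5)
f: flip: (5,-3,5)→(5,3,5)
f: reduced (well bottom): (5,3,5) with a≤c, −a<b≤a
g is negative-definite; reduce −g:
−g: translate: b→3 (≡-7 mod 10), so (5,-7,7)→(5,3,5)
−g: reduced (well bottom): (5,3,5) with a≤c, −a<b≤a
flip sign back: reduced form of g is (-5,-3,-5)
reduced forms (5, 3, 5) vs (-5, -3, -5) ⇒ inequivalent

no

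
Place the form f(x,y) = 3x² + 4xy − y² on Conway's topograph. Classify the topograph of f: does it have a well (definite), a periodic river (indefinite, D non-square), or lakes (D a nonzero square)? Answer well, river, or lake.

D = b²−4ac = 4² − 4·3·(-1) = 28
D > 0 non-square ⇒ indefinite ⇒ periodic river

river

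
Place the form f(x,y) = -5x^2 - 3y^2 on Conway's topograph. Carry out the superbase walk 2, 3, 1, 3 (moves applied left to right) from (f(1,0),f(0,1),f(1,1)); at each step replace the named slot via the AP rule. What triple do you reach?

start (-5,-3,-8) = (f(1,0),f(0,1),f(1,1))
replace slot 2: 2·((-5)+(-8)) − (-3) = -23 → (-5,-23,-8)
replace slot 3: 2·((-5)+(-23)) − (-8) = -48 → (-5,-23,-48)
replace slot 1: 2·((-23)+(-48)) − (-5) = -137 → (-137,-23,-48)
replace slot 3: 2·((-137)+(-23)) − (-48) = -272 → (-137,-23,-272)

-137,-23,-272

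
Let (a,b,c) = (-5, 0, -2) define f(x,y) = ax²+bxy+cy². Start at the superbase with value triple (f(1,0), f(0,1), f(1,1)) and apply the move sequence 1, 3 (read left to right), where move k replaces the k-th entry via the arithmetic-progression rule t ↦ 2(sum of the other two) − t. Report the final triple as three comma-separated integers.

start (-5,-2,-7) = (f(1,0),f(0,1),f(1,1))
replace slot 1: 2·((-2)+(-7)) − (-5) = -13 → (-13,-2,-7)
replace slot 3: 2·((-13)+(-2)) − (-7) = -23 → (-13,-2,-23)

-13,-2,-23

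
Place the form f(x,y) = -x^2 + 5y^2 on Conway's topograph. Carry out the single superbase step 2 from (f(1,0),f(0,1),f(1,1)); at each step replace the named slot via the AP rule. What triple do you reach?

start (-1,5,4) = (f(1,0),f(0,1),f(1,1))
replace slot 2: 2·((-1)+4) − 5 = 1 → (-1,1,4)

-1,1,4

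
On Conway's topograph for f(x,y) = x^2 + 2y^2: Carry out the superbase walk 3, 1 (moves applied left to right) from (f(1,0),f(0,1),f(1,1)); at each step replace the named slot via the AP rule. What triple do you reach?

start (1,2,3) = (f(1,0),f(0,1),f(1,1))
replace slot 3: 2·(1+2) − 3 = 3 → (1,2,3)
replace slot 1: 2·(2+3) − 1 = 9 → (9,2,3)

9,2,3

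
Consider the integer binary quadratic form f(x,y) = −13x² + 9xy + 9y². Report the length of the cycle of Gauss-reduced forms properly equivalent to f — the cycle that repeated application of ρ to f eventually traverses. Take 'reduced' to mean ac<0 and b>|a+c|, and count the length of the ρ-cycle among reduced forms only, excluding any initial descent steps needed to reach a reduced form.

D = 549, ⌊√D⌋ = 23
river: ρ → (9,9,-13)
river: ρ → (-13,17,5)
river: ρ → (5,23,-1)
river: ρ → (-1,23,5)
river: ρ → (5,17,-13)
river: ρ → (-13,9,9)
ρ-cycle length = 6 (tail of 0 descent steps not counted)

6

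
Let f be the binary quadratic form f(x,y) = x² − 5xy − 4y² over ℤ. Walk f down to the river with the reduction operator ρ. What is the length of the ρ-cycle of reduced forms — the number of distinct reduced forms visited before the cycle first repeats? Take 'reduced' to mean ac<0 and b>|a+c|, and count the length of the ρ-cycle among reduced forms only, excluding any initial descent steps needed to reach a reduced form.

D = 41, ⌊√D⌋ = 6
descent: ρ → (-4,5,1)  [lands on river]
river: ρ → (1,5,-4)
river: ρ → (-4,3,2)
river: ρ → (2,5,-2)
river: ρ → (-2,3,4)
river: ρ → (4,5,-1)
river: ρ → (-1,5,4)
river: ρ → (4,3,-2)
river: ρ → (-2,5,2)
river: ρ → (2,3,-4)
ρ-cycle length = 10 (tail of 1 descent step not counted)

10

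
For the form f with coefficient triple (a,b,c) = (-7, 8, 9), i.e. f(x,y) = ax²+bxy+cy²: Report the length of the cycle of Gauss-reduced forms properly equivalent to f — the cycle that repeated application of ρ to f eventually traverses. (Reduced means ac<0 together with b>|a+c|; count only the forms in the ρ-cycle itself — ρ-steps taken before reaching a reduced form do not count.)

D = 316, ⌊√D⌋ = 17
river: ρ → (9,10,-6)
river: ρ → (-6,14,5)
river: ρ → (5,16,-3)
river: ρ → (-3,14,10)
river: ρ → (10,6,-7)
river: ρ → (-7,8,9)
ρ-cycle length = 6 (tail of 0 descent steps not counted)

6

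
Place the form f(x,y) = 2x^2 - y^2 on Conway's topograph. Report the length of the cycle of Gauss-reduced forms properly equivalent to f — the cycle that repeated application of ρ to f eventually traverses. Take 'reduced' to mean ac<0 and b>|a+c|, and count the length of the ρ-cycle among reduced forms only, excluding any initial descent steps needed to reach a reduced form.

D = 8, ⌊√D⌋ = 2
descent: ρ → (-1,2,1)  [lands on river]
river: ρ → (1,2,-1)
ρ-cycle length = 2 (tail of 1 descent step not counted)

2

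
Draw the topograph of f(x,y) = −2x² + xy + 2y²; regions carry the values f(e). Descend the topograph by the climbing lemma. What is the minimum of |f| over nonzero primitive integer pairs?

river: ρ → (2,3,-1)
river: ρ → (-1,3,2)
river: ρ → (2,1,-2)
river: ρ → (-2,3,1)
river: ρ → (1,3,-2)
river: ρ → (-2,1,2)
closes: descent 0, river 6
min |a| on river = 1

1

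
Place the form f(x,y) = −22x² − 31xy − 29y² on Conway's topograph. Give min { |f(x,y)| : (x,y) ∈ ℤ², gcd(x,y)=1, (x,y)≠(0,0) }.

translate: b→-13 (≡31 mod 44), so (22,31,29)→(22,-13,20)
flip: (22,-13,20)→(20,13,22)
reduced (well bottom): (20,13,22) with a≤c, −a<b≤a
well minimum |f| = |-20| = 20 (negative-definite)

20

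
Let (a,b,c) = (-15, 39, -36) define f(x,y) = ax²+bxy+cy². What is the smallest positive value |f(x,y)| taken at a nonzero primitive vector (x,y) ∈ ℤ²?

translate: b→-9 (≡-39 mod 30), so (15,-39,36)→(15,-9,12)
flip: (15,-9,12)→(12,9,15)
reduced (well bottom): (12,9,15) with a≤c, −a<b≤a
well minimum |f| = |-12| = 12 (negative-definite)

12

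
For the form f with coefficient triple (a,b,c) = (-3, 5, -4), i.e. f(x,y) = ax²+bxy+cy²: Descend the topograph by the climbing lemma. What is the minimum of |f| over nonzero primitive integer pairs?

translate: b→1 (≡-5 mod 6), so (3,-5,4)→(3,1,2)
flip: (3,1,2)→(2,-1,3)
reduced (well bottom): (2,-1,3) with a≤c, −a<b≤a
well minimum |f| = |-2| = 2 (negative-definite)

2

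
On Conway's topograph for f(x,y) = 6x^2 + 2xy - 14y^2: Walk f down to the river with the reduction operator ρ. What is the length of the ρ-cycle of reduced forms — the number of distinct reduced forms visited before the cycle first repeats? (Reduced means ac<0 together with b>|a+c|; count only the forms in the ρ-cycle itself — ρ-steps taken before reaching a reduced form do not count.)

D = 340, ⌊√D⌋ = 18
descent: ρ → (-14,-2,6)
descent: ρ → (6,14,-6)  [lands on river]
river: ρ → (-6,10,10)
river: ρ → (10,10,-6)
river: ρ → (-6,14,6)
river: ρ → (6,10,-10)
river: ρ → (-10,10,6)
ρ-cycle length = 6 (tail of 2 descent steps not counted)

6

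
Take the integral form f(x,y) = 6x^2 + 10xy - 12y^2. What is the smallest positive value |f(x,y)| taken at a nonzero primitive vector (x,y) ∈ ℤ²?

river: ρ → (-12,14,4)
river: ρ → (4,18,-4)
river: ρ → (-4,14,12)
river: ρ → (12,10,-6)
river: ρ → (-6,14,8)
river: ρ → (8,18,-2)
river: ρ → (-2,18,8)
river: ρ → (8,14,-6)
river: ρ → (-6,10,12)
river: ρ → (12,14,-4)
river: ρ → (-4,18,4)
river: ρ → (4,14,-12)
river: ρ → (-12,10,6)
river: ρ → (6,14,-8)
river: ρ → (-8,18,2)
river: ρ → (2,18,-8)
river: ρ → (-8,14,6)
river: ρ → (6,10,-12)
closes: descent 0, river 18
min |a| on river = 2

2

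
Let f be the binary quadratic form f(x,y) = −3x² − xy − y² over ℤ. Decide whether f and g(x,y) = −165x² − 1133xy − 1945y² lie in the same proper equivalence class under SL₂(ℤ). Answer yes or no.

D₁ = -11, D₂ = -11
f is negative-definite; reduce −f:
−f: flip: (3,1,1)→(1,-1,3)
−f: translate: b→1 (≡-1 mod 2), so (1,-1,3)→(1,1,3)
−f: reduced (well bottom): (1,1,3) with a≤c, −a<b≤a
flip sign back: reduced form of f is (-1,-1,-3)
g is negative-definite; reduce −g:
−g: translate: b→143 (≡1133 mod 330), so (165,1133,1945)→(165,143,31)
−g: flip: (165,143,31)→(31,-143,165)
−g: translate: b→-19 (≡-143 mod 62), so (31,-143,165)→(31,-19,3)
−g: flip: (31,-19,3)→(3,19,31)
−g: translate: b→1 (≡19 mod 6), so (3,19,31)→(3,1,1)
−g: flip: (3,1,1)→(1,-1,3)
−g: translate: b→1 (≡-1 mod 2), so (1,-1,3)→(1,1,3)
−g: reduced (well bottom): (1,1,3) with a≤c, −a<b≤a
flip sign back: reduced form of g is (-1,-1,-3)
reduced forms (-1, -1, -3) vs (-1, -1, -3) ⇒ equivalent

yes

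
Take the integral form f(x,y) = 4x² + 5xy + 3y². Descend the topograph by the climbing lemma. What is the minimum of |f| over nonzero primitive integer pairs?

translate: b→-3 (≡5 mod 8), so (4,5,3)→(4,-3,2)
flip: (4,-3,2)→(2,3,4)
translate: b→-1 (≡3 mod 4), so (2,3,4)→(2,-1,3)
reduced (well bottom): (2,-1,3) with a≤c, −a<b≤a
well minimum = a = 2

2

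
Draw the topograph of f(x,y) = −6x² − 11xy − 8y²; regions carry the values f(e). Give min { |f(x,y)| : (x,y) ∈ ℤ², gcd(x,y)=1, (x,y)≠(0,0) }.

translate: b→-1 (≡11 mod 12), so (6,11,8)→(6,-1,3)
flip: (6,-1,3)→(3,1,6)
reduced (well bottom): (3,1,6) with a≤c, −a<b≤a
well minimum |f| = |-3| = 3 (negative-definite)

3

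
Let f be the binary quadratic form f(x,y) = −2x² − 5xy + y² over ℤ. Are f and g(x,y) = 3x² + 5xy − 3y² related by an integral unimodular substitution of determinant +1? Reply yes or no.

D₁ = 33, D₂ = 61
discriminants differ ⇒ not SL₂(ℤ)-equivalent

no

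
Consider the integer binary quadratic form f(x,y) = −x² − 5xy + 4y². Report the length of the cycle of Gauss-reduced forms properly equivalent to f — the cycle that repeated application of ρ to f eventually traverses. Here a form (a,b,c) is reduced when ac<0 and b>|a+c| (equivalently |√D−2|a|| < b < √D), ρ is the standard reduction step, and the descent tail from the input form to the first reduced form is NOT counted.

D = 41, ⌊√D⌋ = 6
descent: ρ → (4,5,-1)  [lands on river]
river: ρ → (-1,5,4)
river: ρ → (4,3,-2)
river: ρ → (-2,5,2)
river: ρ → (2,3,-4)
river: ρ → (-4,5,1)
river: ρ → (1,5,-4)
river: ρ → (-4,3,2)
river: ρ → (2,5,-2)
river: ρ → (-2,3,4)
ρ-cycle length = 10 (tail of 1 descent step not counted)

10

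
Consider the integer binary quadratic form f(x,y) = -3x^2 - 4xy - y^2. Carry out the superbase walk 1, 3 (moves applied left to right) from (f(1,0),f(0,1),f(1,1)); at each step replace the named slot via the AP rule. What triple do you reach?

start (-3,-1,-8) = (f(1,0),f(0,1),f(1,1))
replace slot 1: 2·((-1)+(-8)) − (-3) = -15 → (-15,-1,-8)
replace slot 3: 2·((-15)+(-1)) − (-8) = -24 → (-15,-1,-24)

-15,-1,-24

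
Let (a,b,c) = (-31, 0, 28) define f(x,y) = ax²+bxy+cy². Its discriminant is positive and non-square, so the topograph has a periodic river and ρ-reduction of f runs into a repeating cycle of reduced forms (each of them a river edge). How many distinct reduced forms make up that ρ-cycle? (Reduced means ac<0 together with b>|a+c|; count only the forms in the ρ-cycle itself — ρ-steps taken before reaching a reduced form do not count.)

D = 3472, ⌊√D⌋ = 58
descent: ρ → (28,56,-3)  [lands on river]
river: ρ → (-3,58,9)
river: ρ → (9,50,-27)
river: ρ → (-27,58,1)
river: ρ → (1,58,-27)
river: ρ → (-27,50,9)
river: ρ → (9,58,-3)
river: ρ → (-3,56,28)
ρ-cycle length = 8 (tail of 1 descent step not counted)

8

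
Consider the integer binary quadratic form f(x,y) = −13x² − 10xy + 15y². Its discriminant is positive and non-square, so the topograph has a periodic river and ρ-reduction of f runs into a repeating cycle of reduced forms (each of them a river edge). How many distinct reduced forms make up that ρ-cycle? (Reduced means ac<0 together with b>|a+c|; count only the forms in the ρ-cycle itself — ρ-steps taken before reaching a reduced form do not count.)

D = 880, ⌊√D⌋ = 29
descent: ρ → (15,10,-13)  [lands on river]
river: ρ → (-13,16,12)
river: ρ → (12,8,-17)
river: ρ → (-17,26,3)
river: ρ → (3,28,-8)
river: ρ → (-8,20,15)
ρ-cycle length = 6 (tail of 1 descent step not counted)

6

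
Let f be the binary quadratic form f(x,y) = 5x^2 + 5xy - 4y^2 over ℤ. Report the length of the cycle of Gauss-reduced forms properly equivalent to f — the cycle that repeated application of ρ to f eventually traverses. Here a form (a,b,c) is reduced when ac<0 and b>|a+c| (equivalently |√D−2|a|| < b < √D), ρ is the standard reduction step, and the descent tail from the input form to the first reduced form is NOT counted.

D = 105, ⌊√D⌋ = 10
river: ρ → (-4,3,6)
river: ρ → (6,9,-1)
river: ρ → (-1,9,6)
river: ρ → (6,3,-4)
river: ρ → (-4,5,5)
river: ρ → (5,5,-4)
ρ-cycle length = 6 (tail of 0 descent steps not counted)

6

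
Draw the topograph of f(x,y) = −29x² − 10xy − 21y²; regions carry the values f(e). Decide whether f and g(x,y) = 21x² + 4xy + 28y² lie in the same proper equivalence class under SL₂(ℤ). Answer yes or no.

D₁ = -2336, D₂ = -2336
f is negative-definite; reduce −f:
−f: flip: (29,10,21)→(21,-10,29)
−f: reduced (well bottom): (21,-10,29) with a≤c, −a<b≤a
flip sign back: reduced form of f is (-21,10,-29)
g: reduced (well bottom): (21,4,28) with a≤c, −a<b≤a
reduced forms (-21, 10, -29) vs (21, 4, 28) ⇒ inequivalent

no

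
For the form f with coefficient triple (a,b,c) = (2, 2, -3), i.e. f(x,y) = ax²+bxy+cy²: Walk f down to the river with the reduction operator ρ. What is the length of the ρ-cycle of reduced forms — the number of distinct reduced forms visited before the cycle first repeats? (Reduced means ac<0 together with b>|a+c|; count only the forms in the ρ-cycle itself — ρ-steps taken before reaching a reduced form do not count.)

D = 28, ⌊√D⌋ = 5
river: ρ → (-3,4,1)
river: ρ → (1,4,-3)
river: ρ → (-3,2,2)
river: ρ → (2,2,-3)
ρ-cycle length = 4 (tail of 0 descent steps not counted)

4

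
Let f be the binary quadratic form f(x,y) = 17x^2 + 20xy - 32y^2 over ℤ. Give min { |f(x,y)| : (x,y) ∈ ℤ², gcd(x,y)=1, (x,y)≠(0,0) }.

river: ρ → (-32,44,5)
river: ρ → (5,46,-23)
river: ρ → (-23,46,5)
river: ρ → (5,44,-32)
river: ρ → (-32,20,17)
river: ρ → (17,48,-4)
river: ρ → (-4,48,17)
river: ρ → (17,20,-32)
closes: descent 0, river 8
min |a| on river = 4

4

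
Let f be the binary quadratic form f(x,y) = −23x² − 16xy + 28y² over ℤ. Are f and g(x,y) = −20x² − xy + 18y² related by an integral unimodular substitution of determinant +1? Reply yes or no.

D₁ = 2832, D₂ = 1441
discriminants differ ⇒ not SL₂(ℤ)-equivalent

no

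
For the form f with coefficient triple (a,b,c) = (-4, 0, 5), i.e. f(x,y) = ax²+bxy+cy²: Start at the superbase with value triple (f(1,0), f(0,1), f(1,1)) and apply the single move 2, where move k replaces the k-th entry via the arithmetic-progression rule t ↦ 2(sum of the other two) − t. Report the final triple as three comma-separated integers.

start (-4,5,1) = (f(1,0),f(0,1),f(1,1))
replace slot 2: 2·((-4)+1) − 5 = -11 → (-4,-11,1)

-4,-11,1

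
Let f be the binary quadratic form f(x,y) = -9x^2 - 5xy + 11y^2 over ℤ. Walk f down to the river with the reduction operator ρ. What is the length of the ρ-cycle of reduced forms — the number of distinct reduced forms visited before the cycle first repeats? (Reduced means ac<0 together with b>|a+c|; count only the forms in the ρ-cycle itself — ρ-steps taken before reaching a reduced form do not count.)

D = 421, ⌊√D⌋ = 20
descent: ρ → (11,5,-9)  [lands on river]
river: ρ → (-9,13,7)
river: ρ → (7,15,-7)
river: ρ → (-7,13,9)
river: ρ → (9,5,-11)
river: ρ → (-11,17,3)
river: ρ → (3,19,-5)
river: ρ → (-5,11,15)
river: ρ → (15,19,-1)
river: ρ → (-1,19,15)
river: ρ → (15,11,-5)
river: ρ → (-5,19,3)
river: ρ → (3,17,-11)
river: ρ → (-11,5,9)
river: ρ → (9,13,-7)
river: ρ → (-7,15,7)
river: ρ → (7,13,-9)
river: ρ → (-9,5,11)
river: ρ → (11,17,-3)
river: ρ → (-3,19,5)
river: ρ → (5,11,-15)
river: ρ → (-15,19,1)
river: ρ → (1,19,-15)
river: ρ → (-15,11,5)
river: ρ → (5,19,-3)
river: ρ → (-3,17,11)
ρ-cycle length = 26 (tail of 1 descent step not counted)

26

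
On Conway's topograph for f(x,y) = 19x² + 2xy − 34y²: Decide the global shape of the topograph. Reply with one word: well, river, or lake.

D = b²−4ac = 2² − 4·19·(-34) = 2588
D > 0 non-square ⇒ indefinite ⇒ periodic river

river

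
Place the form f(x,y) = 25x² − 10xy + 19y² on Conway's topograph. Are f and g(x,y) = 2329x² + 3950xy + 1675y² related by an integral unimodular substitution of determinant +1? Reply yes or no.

D₁ = -1800, D₂ = -1800
f: flip: (25,-10,19)→(19,10,25)
f: reduced (well bottom): (19,10,25) with a≤c, −a<b≤a
g: translate: b→-708 (≡3950 mod 4658), so (2329,3950,1675)→(2329,-708,54)
g: flip: (2329,-708,54)→(54,708,2329)
g: translate: b→-48 (≡708 mod 108), so (54,708,2329)→(54,-48,19)
g: flip: (54,-48,19)→(19,48,54)
g: translate: b→10 (≡48 mod 38), so (19,48,54)→(19,10,25)
g: reduced (well bottom): (19,10,25) with a≤c, −a<b≤a
reduced forms (19, 10, 25) vs (19, 10, 25) ⇒ equivalent

yes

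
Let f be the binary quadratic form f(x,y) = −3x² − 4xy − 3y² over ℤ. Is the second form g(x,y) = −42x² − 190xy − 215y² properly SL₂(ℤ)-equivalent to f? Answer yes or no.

D₁ = -20, D₂ = -20
f is negative-definite; reduce −f:
−f: translate: b→-2 (≡4 mod 6), so (3,4,3)→(3,-2,2)
−f: flip: (3,-2,2)→(2,2,3)
−f: reduced (well bottom): (2,2,3) with a≤c, −a<b≤a
flip sign back: reduced form of f is (-2,-2,-3)
g is negative-definite; reduce −g:
−g: translate: b→22 (≡190 mod 84), so (42,190,215)→(42,22,3)
−g: flip: (42,22,3)→(3,-22,42)
−g: translate: b→2 (≡-22 mod 6), so (3,-22,42)→(3,2,2)
−g: flip: (3,2,2)→(2,-2,3)
−g: translate: b→2 (≡-2 mod 4), so (2,-2,3)→(2,2,3)
−g: reduced (well bottom): (2,2,3) with a≤c, −a<b≤a
flip sign back: reduced form of g is (-2,-2,-3)
reduced forms (-2, -2, -3) vs (-2, -2, -3) ⇒ equivalent

yes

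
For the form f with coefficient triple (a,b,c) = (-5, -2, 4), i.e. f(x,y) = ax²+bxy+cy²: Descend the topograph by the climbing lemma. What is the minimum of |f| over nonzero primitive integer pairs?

descent: ρ → (4,2,-5)  [lands on river]
river: ρ → (-5,8,1)
river: ρ → (1,8,-5)
river: ρ → (-5,2,4)
river: ρ → (4,6,-3)
river: ρ → (-3,6,4)
closes: descent 1, river 6
min |a| on river = 1

1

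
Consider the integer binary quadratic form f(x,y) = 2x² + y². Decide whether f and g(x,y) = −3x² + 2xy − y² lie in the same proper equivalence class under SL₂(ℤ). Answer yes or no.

D₁ = -8, D₂ = -8
f: flip: (2,0,1)→(1,0,2)
f: reduced (well bottom): (1,0,2) with a≤c, −a<b≤a
g is negative-definite; reduce −g:
−g: flip: (3,-2,1)→(1,2,3)
−g: translate: b→0 (≡2 mod 2), so (1,2,3)→(1,0,2)
−g: reduced (well bottom): (1,0,2) with a≤c, −a<b≤a
flip sign back: reduced form of g is (-1,0,-2)
reduced forms (1, 0, 2) vs (-1, 0, -2) ⇒ inequivalent

no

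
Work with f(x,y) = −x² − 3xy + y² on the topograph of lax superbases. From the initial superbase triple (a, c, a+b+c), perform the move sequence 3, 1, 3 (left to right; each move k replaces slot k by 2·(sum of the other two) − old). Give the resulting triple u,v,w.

start (-1,1,-3) = (f(1,0),f(0,1),f(1,1))
replace slot 3: 2·((-1)+1) − (-3) = 3 → (-1,1,3)
replace slot 1: 2·(1+3) − (-1) = 9 → (9,1,3)
replace slot 3: 2·(9+1) − 3 = 17 → (9,1,17)

9,1,17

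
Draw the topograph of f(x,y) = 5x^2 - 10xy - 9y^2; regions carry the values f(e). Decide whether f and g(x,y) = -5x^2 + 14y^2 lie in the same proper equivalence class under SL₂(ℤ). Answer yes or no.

D₁ = 280, D₂ = 280
river cycle of f (length 6): (-9, 10, 5), (5, 10, -9), (-9, 8, 6), (6, 16, -1), (-1, 16, 6), (6, 8, -9)
river cycle of g (length 6): (-5, 10, 9), (9, 8, -6), (-6, 16, 1), (1, 16, -6), (-6, 8, 9), (9, 10, -5)
cycles differ ⇒ inequivalent

no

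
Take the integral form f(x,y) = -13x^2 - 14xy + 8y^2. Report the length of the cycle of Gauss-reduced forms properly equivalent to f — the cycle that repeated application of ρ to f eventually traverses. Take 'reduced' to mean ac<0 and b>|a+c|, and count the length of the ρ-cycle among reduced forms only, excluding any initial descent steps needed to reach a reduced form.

D = 612, ⌊√D⌋ = 24
descent: ρ → (8,14,-13)  [lands on river]
river: ρ → (-13,12,9)
river: ρ → (9,24,-1)
river: ρ → (-1,24,9)
river: ρ → (9,12,-13)
river: ρ → (-13,14,8)
river: ρ → (8,18,-9)
river: ρ → (-9,18,8)
ρ-cycle length = 8 (tail of 1 descent step not counted)

8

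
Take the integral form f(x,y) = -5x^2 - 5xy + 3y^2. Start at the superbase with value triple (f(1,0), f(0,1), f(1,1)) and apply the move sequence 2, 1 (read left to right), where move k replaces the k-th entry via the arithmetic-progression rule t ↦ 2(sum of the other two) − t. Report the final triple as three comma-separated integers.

start (-5,3,-7) = (f(1,0),f(0,1),f(1,1))
replace slot 2: 2·((-5)+(-7)) − 3 = -27 → (-5,-27,-7)
replace slot 1: 2·((-27)+(-7)) − (-5) = -63 → (-63,-27,-7)

-63,-27,-7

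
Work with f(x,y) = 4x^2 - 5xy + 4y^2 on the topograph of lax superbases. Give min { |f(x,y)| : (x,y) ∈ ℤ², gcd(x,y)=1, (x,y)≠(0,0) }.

translate: b→3 (≡-5 mod 8), so (4,-5,4)→(4,3,3)
flip: (4,3,3)→(3,-3,4)
translate: b→3 (≡-3 mod 6), so (3,-3,4)→(3,3,4)
reduced (well bottom): (3,3,4) with a≤c, −a<b≤a
well minimum = a = 3

3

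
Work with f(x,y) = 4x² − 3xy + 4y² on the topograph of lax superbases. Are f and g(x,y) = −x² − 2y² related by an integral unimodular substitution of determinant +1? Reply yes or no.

D₁ = -55, D₂ = -8
discriminants differ ⇒ not SL₂(ℤ)-equivalent

no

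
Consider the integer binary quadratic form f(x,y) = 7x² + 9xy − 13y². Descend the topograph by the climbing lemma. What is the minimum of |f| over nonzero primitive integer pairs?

river: ρ → (-13,17,3)
river: ρ → (3,19,-7)
river: ρ → (-7,9,13)
river: ρ → (13,17,-3)
river: ρ → (-3,19,7)
river: ρ → (7,9,-13)
closes: descent 0, river 6
min |a| on river = 3

3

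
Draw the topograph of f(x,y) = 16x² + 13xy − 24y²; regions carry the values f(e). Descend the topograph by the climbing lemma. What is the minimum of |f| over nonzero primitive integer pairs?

river: ρ → (-24,35,5)
river: ρ → (5,35,-24)
river: ρ → (-24,13,16)
river: ρ → (16,19,-21)
river: ρ → (-21,23,14)
river: ρ → (14,33,-11)
river: ρ → (-11,33,14)
river: ρ → (14,23,-21)
river: ρ → (-21,19,16)
river: ρ → (16,13,-24)
closes: descent 0, river 10
min |a| on river = 5

5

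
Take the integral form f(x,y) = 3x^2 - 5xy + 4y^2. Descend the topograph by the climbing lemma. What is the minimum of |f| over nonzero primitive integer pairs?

translate: b→1 (≡-5 mod 6), so (3,-5,4)→(3,1,2)
flip: (3,1,2)→(2,-1,3)
reduced (well bottom): (2,-1,3) with a≤c, −a<b≤a
well minimum = a = 2

2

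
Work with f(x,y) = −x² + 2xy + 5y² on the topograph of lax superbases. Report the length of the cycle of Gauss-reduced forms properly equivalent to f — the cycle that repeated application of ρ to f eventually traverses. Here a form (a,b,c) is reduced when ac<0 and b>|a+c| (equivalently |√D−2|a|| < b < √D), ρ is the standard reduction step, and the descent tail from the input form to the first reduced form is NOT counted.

D = 24, ⌊√D⌋ = 4
descent: ρ → (5,-2,-1)
descent: ρ → (-1,4,2)  [lands on river]
river: ρ → (2,4,-1)
ρ-cycle length = 2 (tail of 2 descent steps not counted)

2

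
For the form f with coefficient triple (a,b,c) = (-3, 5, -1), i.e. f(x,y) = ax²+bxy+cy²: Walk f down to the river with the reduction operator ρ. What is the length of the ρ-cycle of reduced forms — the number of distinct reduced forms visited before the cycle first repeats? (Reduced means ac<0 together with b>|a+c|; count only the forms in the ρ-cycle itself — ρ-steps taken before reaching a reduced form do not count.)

D = 13, ⌊√D⌋ = 3
descent: ρ → (-1,3,1)  [lands on river]
river: ρ → (1,3,-1)
ρ-cycle length = 2 (tail of 1 descent step not counted)

2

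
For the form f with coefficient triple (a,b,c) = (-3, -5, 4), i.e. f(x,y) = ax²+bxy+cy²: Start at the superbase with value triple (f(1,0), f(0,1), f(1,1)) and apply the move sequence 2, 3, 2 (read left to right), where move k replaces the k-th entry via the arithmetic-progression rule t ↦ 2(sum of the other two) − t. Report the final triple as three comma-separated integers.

start (-3,4,-4) = (f(1,0),f(0,1),f(1,1))
replace slot 2: 2·((-3)+(-4)) − 4 = -18 → (-3,-18,-4)
replace slot 3: 2·((-3)+(-18)) − (-4) = -38 → (-3,-18,-38)
replace slot 2: 2·((-3)+(-38)) − (-18) = -64 → (-3,-64,-38)

-3,-64,-38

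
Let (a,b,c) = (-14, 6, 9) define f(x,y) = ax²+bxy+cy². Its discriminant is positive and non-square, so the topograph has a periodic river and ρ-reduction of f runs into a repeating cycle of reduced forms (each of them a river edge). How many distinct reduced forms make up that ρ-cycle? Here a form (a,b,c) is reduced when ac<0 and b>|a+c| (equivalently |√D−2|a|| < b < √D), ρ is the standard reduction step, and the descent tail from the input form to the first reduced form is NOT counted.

D = 540, ⌊√D⌋ = 23
river: ρ → (9,12,-11)
river: ρ → (-11,10,10)
river: ρ → (10,10,-11)
river: ρ → (-11,12,9)
river: ρ → (9,6,-14)
river: ρ → (-14,22,1)
river: ρ → (1,22,-14)
river: ρ → (-14,6,9)
ρ-cycle length = 8 (tail of 0 descent steps not counted)

8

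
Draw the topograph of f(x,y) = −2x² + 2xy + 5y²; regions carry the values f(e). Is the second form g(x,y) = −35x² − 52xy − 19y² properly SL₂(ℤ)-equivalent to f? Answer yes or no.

D₁ = 44, D₂ = 44
river cycle of f (length 2): (-2, 6, 1), (1, 6, -2)
river cycle of g (length 2): (-2, 6, 1), (1, 6, -2)
cycles coincide ⇒ equivalent

yes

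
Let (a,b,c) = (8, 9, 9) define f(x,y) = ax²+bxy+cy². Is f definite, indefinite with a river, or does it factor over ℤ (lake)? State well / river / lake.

D = b²−4ac = 9² − 4·8·9 = -207
D < 0 ⇒ definite ⇒ every region one sign ⇒ single well

well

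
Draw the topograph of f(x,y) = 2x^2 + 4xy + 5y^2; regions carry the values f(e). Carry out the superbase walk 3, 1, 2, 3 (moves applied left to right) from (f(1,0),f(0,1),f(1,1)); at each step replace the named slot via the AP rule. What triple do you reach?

start (2,5,11) = (f(1,0),f(0,1),f(1,1))
replace slot 3: 2·(2+5) − 11 = 3 → (2,5,3)
replace slot 1: 2·(5+3) − 2 = 14 → (14,5,3)
replace slot 2: 2·(14+3) − 5 = 29 → (14,29,3)
replace slot 3: 2·(14+29) − 3 = 83 → (14,29,83)

14,29,83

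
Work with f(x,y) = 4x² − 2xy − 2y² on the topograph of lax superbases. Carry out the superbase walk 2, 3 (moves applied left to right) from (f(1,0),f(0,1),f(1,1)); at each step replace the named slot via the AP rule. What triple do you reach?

start (4,-2,0) = (f(1,0),f(0,1),f(1,1))
replace slot 2: 2·(4+0) − (-2) = 10 → (4,10,0)
replace slot 3: 2·(4+10) − 0 = 28 → (4,10,28)

4,10,28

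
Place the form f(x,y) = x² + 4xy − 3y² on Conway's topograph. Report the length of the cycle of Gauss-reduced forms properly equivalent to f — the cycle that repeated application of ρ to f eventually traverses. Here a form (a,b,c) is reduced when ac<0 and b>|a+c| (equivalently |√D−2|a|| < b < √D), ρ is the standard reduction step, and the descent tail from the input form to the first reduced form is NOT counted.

D = 28, ⌊√D⌋ = 5
river: ρ → (-3,2,2)
river: ρ → (2,2,-3)
river: ρ → (-3,4,1)
river: ρ → (1,4,-3)
ρ-cycle length = 4 (tail of 0 descent steps not counted)

4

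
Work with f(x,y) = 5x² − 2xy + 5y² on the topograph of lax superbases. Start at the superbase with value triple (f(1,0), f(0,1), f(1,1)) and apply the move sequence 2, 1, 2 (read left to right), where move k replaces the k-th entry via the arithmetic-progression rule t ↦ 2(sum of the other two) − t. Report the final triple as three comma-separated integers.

start (5,5,8) = (f(1,0),f(0,1),f(1,1))
replace slot 2: 2·(5+8) − 5 = 21 → (5,21,8)
replace slot 1: 2·(21+8) − 5 = 53 → (53,21,8)
replace slot 2: 2·(53+8) − 21 = 101 → (53,101,8)

53,101,8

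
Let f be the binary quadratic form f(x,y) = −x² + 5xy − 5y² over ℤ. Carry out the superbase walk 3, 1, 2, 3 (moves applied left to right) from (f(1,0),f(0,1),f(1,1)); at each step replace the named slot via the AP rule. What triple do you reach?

start (-1,-5,-1) = (f(1,0),f(0,1),f(1,1))
replace slot 3: 2·((-1)+(-5)) − (-1) = -11 → (-1,-5,-11)
replace slot 1: 2·((-5)+(-11)) − (-1) = -31 → (-31,-5,-11)
replace slot 2: 2·((-31)+(-11)) − (-5) = -79 → (-31,-79,-11)
replace slot 3: 2·((-31)+(-79)) − (-11) = -209 → (-31,-79,-209)

-31,-79,-209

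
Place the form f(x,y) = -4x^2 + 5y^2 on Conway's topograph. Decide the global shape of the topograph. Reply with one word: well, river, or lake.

D = b²−4ac = 0² − 4·(-4)·5 = 80
D > 0 non-square ⇒ indefinite ⇒ periodic river

river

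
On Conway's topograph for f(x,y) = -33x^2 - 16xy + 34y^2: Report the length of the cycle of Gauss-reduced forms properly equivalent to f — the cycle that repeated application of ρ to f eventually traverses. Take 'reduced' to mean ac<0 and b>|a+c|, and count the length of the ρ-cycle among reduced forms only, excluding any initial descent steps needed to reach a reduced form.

D = 4744, ⌊√D⌋ = 68
descent: ρ → (34,16,-33)  [lands on river]
river: ρ → (-33,50,17)
river: ρ → (17,52,-30)
river: ρ → (-30,68,1)
river: ρ → (1,68,-30)
river: ρ → (-30,52,17)
river: ρ → (17,50,-33)
river: ρ → (-33,16,34)
river: ρ → (34,52,-15)
river: ρ → (-15,68,2)
river: ρ → (2,68,-15)
river: ρ → (-15,52,34)
ρ-cycle length = 12 (tail of 1 descent step not counted)

12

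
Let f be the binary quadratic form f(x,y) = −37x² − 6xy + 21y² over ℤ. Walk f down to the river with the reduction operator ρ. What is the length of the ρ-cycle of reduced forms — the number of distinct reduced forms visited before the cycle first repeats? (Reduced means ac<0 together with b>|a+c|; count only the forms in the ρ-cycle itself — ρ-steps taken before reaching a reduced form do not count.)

D = 3144, ⌊√D⌋ = 56
descent: ρ → (21,48,-10)  [lands on river]
river: ρ → (-10,52,11)
river: ρ → (11,36,-42)
river: ρ → (-42,48,5)
river: ρ → (5,52,-22)
river: ρ → (-22,36,21)
ρ-cycle length = 6 (tail of 1 descent step not counted)

6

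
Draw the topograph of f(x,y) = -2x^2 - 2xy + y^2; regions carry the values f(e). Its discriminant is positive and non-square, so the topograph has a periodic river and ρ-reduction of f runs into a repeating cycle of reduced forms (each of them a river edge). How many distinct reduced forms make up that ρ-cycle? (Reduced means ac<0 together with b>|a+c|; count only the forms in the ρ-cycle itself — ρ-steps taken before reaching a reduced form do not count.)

D = 12, ⌊√D⌋ = 3
descent: ρ → (1,2,-2)  [lands on river]
river: ρ → (-2,2,1)
ρ-cycle length = 2 (tail of 1 descent step not counted)

2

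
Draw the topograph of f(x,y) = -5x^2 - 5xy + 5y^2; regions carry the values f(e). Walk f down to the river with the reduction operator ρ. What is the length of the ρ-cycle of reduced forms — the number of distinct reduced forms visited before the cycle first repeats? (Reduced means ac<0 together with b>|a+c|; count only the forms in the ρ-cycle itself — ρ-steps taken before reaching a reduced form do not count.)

D = 125, ⌊√D⌋ = 11
descent: ρ → (5,5,-5)  [lands on river]
river: ρ → (-5,5,5)
ρ-cycle length = 2 (tail of 1 descent step not counted)

2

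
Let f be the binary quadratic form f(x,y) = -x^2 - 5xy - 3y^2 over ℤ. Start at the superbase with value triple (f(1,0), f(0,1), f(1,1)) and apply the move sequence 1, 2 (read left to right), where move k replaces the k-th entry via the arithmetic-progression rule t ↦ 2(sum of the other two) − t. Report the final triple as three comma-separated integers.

start (-1,-3,-9) = (f(1,0),f(0,1),f(1,1))
replace slot 1: 2·((-3)+(-9)) − (-1) = -23 → (-23,-3,-9)
replace slot 2: 2·((-23)+(-9)) − (-3) = -61 → (-23,-61,-9)

-23,-61,-9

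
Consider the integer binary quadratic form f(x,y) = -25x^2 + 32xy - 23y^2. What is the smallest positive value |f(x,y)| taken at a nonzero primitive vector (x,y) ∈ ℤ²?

translate: b→18 (≡-32 mod 50), so (25,-32,23)→(25,18,16)
flip: (25,18,16)→(16,-18,25)
translate: b→14 (≡-18 mod 32), so (16,-18,25)→(16,14,23)
reduced (well bottom): (16,14,23) with a≤c, −a<b≤a
well minimum |f| = |-16| = 16 (negative-definite)

16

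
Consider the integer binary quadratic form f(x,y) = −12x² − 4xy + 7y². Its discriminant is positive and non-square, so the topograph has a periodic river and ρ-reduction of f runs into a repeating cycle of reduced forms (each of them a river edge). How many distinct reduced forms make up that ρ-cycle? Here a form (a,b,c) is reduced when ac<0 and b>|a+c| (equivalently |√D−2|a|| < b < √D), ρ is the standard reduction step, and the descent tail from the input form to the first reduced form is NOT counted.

D = 352, ⌊√D⌋ = 18
descent: ρ → (7,18,-1)  [lands on river]
river: ρ → (-1,18,7)
river: ρ → (7,10,-9)
river: ρ → (-9,8,8)
river: ρ → (8,8,-9)
river: ρ → (-9,10,7)
ρ-cycle length = 6 (tail of 1 descent step not counted)

6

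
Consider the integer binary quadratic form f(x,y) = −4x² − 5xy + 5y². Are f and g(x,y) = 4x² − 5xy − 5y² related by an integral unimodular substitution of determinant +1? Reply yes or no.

D₁ = 105, D₂ = 105
river cycle of f (length 6): (5, 5, -4), (-4, 3, 6), (6, 9, -1), (-1, 9, 6), (6, 3, -4), (-4, 5, 5)
river cycle of g (length 6): (-5, 5, 4), (4, 3, -6), (-6, 9, 1), (1, 9, -6), (-6, 3, 4), (4, 5, -5)
cycles differ ⇒ inequivalent

no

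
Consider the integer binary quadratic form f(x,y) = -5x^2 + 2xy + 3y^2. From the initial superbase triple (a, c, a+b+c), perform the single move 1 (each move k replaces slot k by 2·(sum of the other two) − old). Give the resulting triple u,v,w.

start (-5,3,0) = (f(1,0),f(0,1),f(1,1))
replace slot 1: 2·(3+0) − (-5) = 11 → (11,3,0)

11,3,0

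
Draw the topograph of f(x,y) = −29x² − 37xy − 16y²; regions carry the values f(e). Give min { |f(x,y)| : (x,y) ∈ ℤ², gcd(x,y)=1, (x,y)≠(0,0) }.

translate: b→-21 (≡37 mod 58), so (29,37,16)→(29,-21,8)
flip: (29,-21,8)→(8,21,29)
translate: b→5 (≡21 mod 16), so (8,21,29)→(8,5,16)
reduced (well bottom): (8,5,16) with a≤c, −a<b≤a
well minimum |f| = |-8| = 8 (negative-definite)

8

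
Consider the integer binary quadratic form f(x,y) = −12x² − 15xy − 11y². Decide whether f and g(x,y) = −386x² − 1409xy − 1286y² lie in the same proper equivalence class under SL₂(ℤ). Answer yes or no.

D₁ = -303, D₂ = -303
f is negative-definite; reduce −f:
−f: translate: b→-9 (≡15 mod 24), so (12,15,11)→(12,-9,8)
−f: flip: (12,-9,8)→(8,9,12)
−f: translate: b→-7 (≡9 mod 16), so (8,9,12)→(8,-7,11)
−f: reduced (well bottom): (8,-7,11) with a≤c, −a<b≤a
flip sign back: reduced form of f is (-8,7,-11)
g is negative-definite; reduce −g:
−g: translate: b→-135 (≡1409 mod 772), so (386,1409,1286)→(386,-135,12)
−g: flip: (386,-135,12)→(12,135,386)
−g: translate: b→-9 (≡135 mod 24), so (12,135,386)→(12,-9,8)
−g: flip: (12,-9,8)→(8,9,12)
−g: translate: b→-7 (≡9 mod 16), so (8,9,12)→(8,-7,11)
−g: reduced (well bottom): (8,-7,11) with a≤c, −a<b≤a
flip sign back: reduced form of g is (-8,7,-11)
reduced forms (-8, 7, -11) vs (-8, 7, -11) ⇒ equivalent

yes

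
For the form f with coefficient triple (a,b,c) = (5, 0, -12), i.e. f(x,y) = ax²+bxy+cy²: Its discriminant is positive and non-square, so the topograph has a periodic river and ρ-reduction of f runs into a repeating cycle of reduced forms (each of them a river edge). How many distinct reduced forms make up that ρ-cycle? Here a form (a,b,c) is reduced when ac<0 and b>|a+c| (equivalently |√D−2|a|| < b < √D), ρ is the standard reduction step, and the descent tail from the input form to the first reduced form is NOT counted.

D = 240, ⌊√D⌋ = 15
descent: ρ → (-12,0,5)
descent: ρ → (5,10,-7)  [lands on river]
river: ρ → (-7,4,8)
river: ρ → (8,12,-3)
river: ρ → (-3,12,8)
river: ρ → (8,4,-7)
river: ρ → (-7,10,5)
ρ-cycle length = 6 (tail of 2 descent steps not counted)

6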